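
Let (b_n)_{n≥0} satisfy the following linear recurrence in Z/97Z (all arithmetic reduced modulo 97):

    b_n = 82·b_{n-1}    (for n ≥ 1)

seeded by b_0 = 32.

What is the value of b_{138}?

62

b_1 = 82·32 = 5
b_2 = 82·5 = 22
b_3 = 82·22 = 58
b_4 = 82·58 = 3
b_5 = 82·3 = 52
b_6 = 82·52 = 93
b_7 = 82·93 = 60
b_8 = 82·60 = 70
b_9 = 82·70 = 17
b_10 = 82·17 = 36
b_11 = 82·36 = 42
b_12 = 82·42 = 49
b_13 = 82·49 = 41
b_14 = 82·41 = 64
b_15 = 82·64 = 10
b_16 = 82·10 = 44
b_17 = 82·44 = 19
b_18 = 82·19 = 6
b_19 = 82·6 = 7
b_20 = 82·7 = 89
b_21 = 82·89 = 23
b_22 = 82·23 = 43
b_23 = 82·43 = 34
b_24 = 82·34 = 72
b_25 = 82·72 = 84
b_26 = 82·84 = 1
b_27 = 82·1 = 82
b_28 = 82·82 = 31
b_29 = 82·31 = 20
b_30 = 82·20 = 88
b_31 = 82·88 = 38
b_32 = 82·38 = 12
b_33 = 82·12 = 14
b_34 = 82·14 = 81
b_35 = 82·81 = 46
b_36 = 82·46 = 86
b_37 = 82·86 = 68
b_38 = 82·68 = 47
b_39 = 82·47 = 71
b_40 = 82·71 = 2
b_41 = 82·2 = 67
b_42 = 82·67 = 62
b_43 = 82·62 = 40
b_44 = 82·40 = 79
b_45 = 82·79 = 76
b_46 = 82·76 = 24
b_47 = 82·24 = 28
b_48 = 82·28 = 65
b_49 = 82·65 = 92
b_50 = 82·92 = 75
b_51 = 82·75 = 39
b_52 = 82·39 = 94
b_53 = 82·94 = 45
b_54 = 82·45 = 4
b_55 = 82·4 = 37
b_56 = 82·37 = 27
b_57 = 82·27 = 80
b_58 = 82·80 = 61
b_59 = 82·61 = 55
b_60 = 82·55 = 48
b_61 = 82·48 = 56
b_62 = 82·56 = 33
b_63 = 82·33 = 87
b_64 = 82·87 = 53
b_65 = 82·53 = 78
b_66 = 82·78 = 91
b_67 = 82·91 = 90
b_68 = 82·90 = 8
b_69 = 82·8 = 74
b_70 = 82·74 = 54
b_71 = 82·54 = 63
b_72 = 82·63 = 25
b_73 = 82·25 = 13
b_74 = 82·13 = 96
b_75 = 82·96 = 15
b_76 = 82·15 = 66
b_77 = 82·66 = 77
b_78 = 82·77 = 9
b_79 = 82·9 = 59
b_80 = 82·59 = 85
b_81 = 82·85 = 83
b_82 = 82·83 = 16
b_83 = 82·16 = 51
b_84 = 82·51 = 11
b_85 = 82·11 = 29
b_86 = 82·29 = 50
b_87 = 82·50 = 26
b_88 = 82·26 = 95
b_89 = 82·95 = 30
b_90 = 82·30 = 35
b_91 = 82·35 = 57
b_92 = 82·57 = 18
b_93 = 82·18 = 21
b_94 = 82·21 = 73
b_95 = 82·73 = 69
b_96 = 82·69 = 32
b_97 = 82·32 = 5
b_98 = 82·5 = 22
b_99 = 82·22 = 58
b_100 = 82·58 = 3
b_101 = 82·3 = 52
b_102 = 82·52 = 93
b_103 = 82·93 = 60
b_104 = 82·60 = 70
b_105 = 82·70 = 17
b_106 = 82·17 = 36
b_107 = 82·36 = 42
b_108 = 82·42 = 49
b_109 = 82·49 = 41
b_110 = 82·41 = 64
b_111 = 82·64 = 10
b_112 = 82·10 = 44
b_113 = 82·44 = 19
b_114 = 82·19 = 6
b_115 = 82·6 = 7
b_116 = 82·7 = 89
b_117 = 82·89 = 23
b_118 = 82·23 = 43
b_119 = 82·43 = 34
b_120 = 82·34 = 72
b_121 = 82·72 = 84
b_122 = 82·84 = 1
b_123 = 82·1 = 82
b_124 = 82·82 = 31
b_125 = 82·31 = 20
b_126 = 82·20 = 88
b_127 = 82·88 = 38
b_128 = 82·38 = 12
b_129 = 82·12 = 14
b_130 = 82·14 = 81
b_131 = 82·81 = 46
b_132 = 82·46 = 86
b_133 = 82·86 = 68
b_134 = 82·68 = 47
b_135 = 82·47 = 71
b_136 = 82·71 = 2
b_137 = 82·2 = 67
b_138 = 82·67 = 62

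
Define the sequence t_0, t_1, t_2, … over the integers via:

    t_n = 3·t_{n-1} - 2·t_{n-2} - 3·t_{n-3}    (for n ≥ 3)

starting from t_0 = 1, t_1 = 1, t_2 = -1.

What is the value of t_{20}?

t_3 = 3·-1 + -2·1 + -3·1 = -8
t_4 = 3·-8 + -2·-1 + -3·1 = -25
t_5 = 3·-25 + -2·-8 + -3·-1 = -56
t_6 = 3·-56 + -2·-25 + -3·-8 = -94
t_7 = 3·-94 + -2·-56 + -3·-25 = -95
t_8 = 3·-95 + -2·-94 + -3·-56 = 71
t_9 = 3·71 + -2·-95 + -3·-94 = 685
t_10 = 3·685 + -2·71 + -3·-95 = 2198
t_11 = 3·2198 + -2·685 + -3·71 = 5011
t_12 = 3·5011 + -2·2198 + -3·685 = 8582
t_13 = 3·8582 + -2·5011 + -3·2198 = 9130
t_14 = 3·9130 + -2·8582 + -3·5011 = -4807
t_15 = 3·-4807 + -2·9130 + -3·8582 = -58427
t_16 = 3·-58427 + -2·-4807 + -3·9130 = -193057
t_17 = 3·-193057 + -2·-58427 + -3·-4807 = -447896
t_18 = 3·-447896 + -2·-193057 + -3·-58427 = -782293
t_19 = 3·-782293 + -2·-447896 + -3·-193057 = -871916
t_20 = 3·-871916 + -2·-782293 + -3·-447896 = 292526

292526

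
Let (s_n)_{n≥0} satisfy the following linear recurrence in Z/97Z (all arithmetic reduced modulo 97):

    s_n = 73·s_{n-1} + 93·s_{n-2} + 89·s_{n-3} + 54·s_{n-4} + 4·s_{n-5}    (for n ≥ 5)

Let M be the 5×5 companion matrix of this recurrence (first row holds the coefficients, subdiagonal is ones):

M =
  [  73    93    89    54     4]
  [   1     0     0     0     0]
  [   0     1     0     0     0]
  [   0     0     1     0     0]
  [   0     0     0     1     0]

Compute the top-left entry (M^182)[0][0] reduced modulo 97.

59

(M^182)[0][0] is the top entry after applying M 182 times to the unit state (1, 0, 0, 0, 0). Equivalently it is h_{186} for the auxiliary sequence (h_n) obeying the same recurrence with h_4 = 1 and h_i = 0 for 0 ≤ i < 4:
h_5 = 73·1 + 93·0 + 89·0 + 54·0 + 4·0 = 73
h_6 = 73·73 + 93·1 + 89·0 + 54·0 + 4·0 = 87
h_7 = 73·87 + 93·73 + 89·1 + 54·0 + 4·0 = 37
h_8 = 73·37 + 93·87 + 89·73 + 54·1 + 4·0 = 77
h_9 = 73·77 + 93·37 + 89·87 + 54·73 + 4·1 = 90
h_10 = 73·90 + 93·77 + 89·37 + 54·87 + 4·73 = 92
Continuing the recurrence:
  h_11 = 35;  h_12 = 50;  h_13 = 85;  h_14 = 92;  h_15 = 86;  h_16 = 19
  h_17 = 53;  h_18 = 71;  h_19 = 34;  h_20 = 40;  h_21 = 13;  h_22 = 4
  h_23 = 3;  h_24 = 67;  h_25 = 83;  h_26 = 21;  h_27 = 67;  h_28 = 13
  h_29 = 25;  h_30 = 84;  h_31 = 27;  h_32 = 77;  h_33 = 35;  h_34 = 71
  h_35 = 13;  h_36 = 92;  h_37 = 49;  h_38 = 95;  h_39 = 5;  h_40 = 54
  h_41 = 65;  h_42 = 18;  h_43 = 11;  h_44 = 43;  h_45 = 81;  h_46 = 95
  h_47 = 46;  h_48 = 40;  h_49 = 23;  h_50 = 9;  h_51 = 5;  h_52 = 64
  h_53 = 65;  h_54 = 80;  h_55 = 39;  h_56 = 51;  h_57 = 0;  h_58 = 87
  h_59 = 27;  h_60 = 71;  h_61 = 24;  h_62 = 33;  h_63 = 59;  h_64 = 68
  h_65 = 30;  h_66 = 26;  h_67 = 90;  h_68 = 46;  h_69 = 26;  h_70 = 93
  h_71 = 29;  h_72 = 16;  h_73 = 53;  h_74 = 66;  h_75 = 14;  h_76 = 53
  h_77 = 3;  h_78 = 82;  h_79 = 71;  h_80 = 86;  h_81 = 86;  h_82 = 9
  h_83 = 4;  h_84 = 34;  h_85 = 10;  h_86 = 34;  h_87 = 94;  h_88 = 59
  h_89 = 67;  h_90 = 56;  h_91 = 24;  h_92 = 92;  h_93 = 35;  h_94 = 49
  h_95 = 50;  h_96 = 90;  h_97 = 88;  h_98 = 11;  h_99 = 8;  h_100 = 46
  h_101 = 8;  h_102 = 21;  h_103 = 57;  h_104 = 30;  h_105 = 82;  h_106 = 77
  h_107 = 67;  h_108 = 52;  h_109 = 88;  h_110 = 78;  h_111 = 25;  h_112 = 5
  h_113 = 42;  h_114 = 38;  h_115 = 57;  h_116 = 66;  h_117 = 75;  h_118 = 88
  h_119 = 96;  h_120 = 51;  h_121 = 62;  h_122 = 70;  h_123 = 96;  h_124 = 58
  h_125 = 52;  h_126 = 34;  h_127 = 96;  h_128 = 78;  h_129 = 27;  h_130 = 25
  h_131 = 11;  h_132 = 39;  h_133 = 8;  h_134 = 52;  h_135 = 72;  h_136 = 53
  h_137 = 67;  h_138 = 56;  h_139 = 23;  h_140 = 92;  h_141 = 15;  h_142 = 52
  h_143 = 4;  h_144 = 77;  h_145 = 62;  h_146 = 70;  h_147 = 14;  h_148 = 55
  h_149 = 71;  h_150 = 52;  h_151 = 34;  h_152 = 76;  h_153 = 29;  h_154 = 74
  h_155 = 29;  h_156 = 9;  h_157 = 73;  h_158 = 55;  h_159 = 81;  h_160 = 85
  h_161 = 10;  h_162 = 94;  h_163 = 66;  h_164 = 61;  h_165 = 49;  h_166 = 64
  h_167 = 71;  h_168 = 42;  h_169 = 19;  h_170 = 35;  h_171 = 25;  h_172 = 11
  h_173 = 65;  h_174 = 65;  h_175 = 67;  h_176 = 52;  h_177 = 63;  h_178 = 59
  h_179 = 48;  h_180 = 20;  h_181 = 41;  h_182 = 50;  h_183 = 43;  h_184 = 3
h_185 = 73·3 + 93·43 + 89·50 + 54·41 + 4·20 = 1
h_186 = 73·1 + 93·3 + 89·43 + 54·50 + 4·41 = 59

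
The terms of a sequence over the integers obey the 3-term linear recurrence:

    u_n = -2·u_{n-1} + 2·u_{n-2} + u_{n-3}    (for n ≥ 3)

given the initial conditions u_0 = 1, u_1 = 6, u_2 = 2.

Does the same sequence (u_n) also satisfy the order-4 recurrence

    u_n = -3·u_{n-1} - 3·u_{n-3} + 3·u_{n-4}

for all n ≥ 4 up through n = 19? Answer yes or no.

no

Terms u_0..u_19: 1, 6, 2, 9, -8, 36, -79, 222, -566, 1497, -3904, 10236, -26783, 70134, -183598, 480681, -1258424, 3294612, -8625391, 22581582
n=4: candidate gives -42, actual u_4 = -8 ✗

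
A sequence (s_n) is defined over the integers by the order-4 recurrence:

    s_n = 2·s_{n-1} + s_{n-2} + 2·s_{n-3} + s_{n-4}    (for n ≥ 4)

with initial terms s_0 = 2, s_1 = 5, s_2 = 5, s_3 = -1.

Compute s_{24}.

6085264746

s_4 = 2·-1 + 1·5 + 2·5 + 1·2 = 15
s_5 = 2·15 + 1·-1 + 2·5 + 1·5 = 44
s_6 = 2·44 + 1·15 + 2·-1 + 1·5 = 106
s_7 = 2·106 + 1·44 + 2·15 + 1·-1 = 285
s_8 = 2·285 + 1·106 + 2·44 + 1·15 = 779
s_9 = 2·779 + 1·285 + 2·106 + 1·44 = 2099
s_10 = 2·2099 + 1·779 + 2·285 + 1·106 = 5653
s_11 = 2·5653 + 1·2099 + 2·779 + 1·285 = 15248
s_12 = 2·15248 + 1·5653 + 2·2099 + 1·779 = 41126
s_13 = 2·41126 + 1·15248 + 2·5653 + 1·2099 = 110905
s_14 = 2·110905 + 1·41126 + 2·15248 + 1·5653 = 299085
s_15 = 2·299085 + 1·110905 + 2·41126 + 1·15248 = 806575
s_16 = 2·806575 + 1·299085 + 2·110905 + 1·41126 = 2175171
s_17 = 2·2175171 + 1·806575 + 2·299085 + 1·110905 = 5865992
s_18 = 2·5865992 + 1·2175171 + 2·806575 + 1·299085 = 15819390
s_19 = 2·15819390 + 1·5865992 + 2·2175171 + 1·806575 = 42661689
s_20 = 2·42661689 + 1·15819390 + 2·5865992 + 1·2175171 = 115049923
s_21 = 2·115049923 + 1·42661689 + 2·15819390 + 1·5865992 = 310266307
s_22 = 2·310266307 + 1·115049923 + 2·42661689 + 1·15819390 = 836725305
s_23 = 2·836725305 + 1·310266307 + 2·115049923 + 1·42661689 = 2256478452
s_24 = 2·2256478452 + 1·836725305 + 2·310266307 + 1·115049923 = 6085264746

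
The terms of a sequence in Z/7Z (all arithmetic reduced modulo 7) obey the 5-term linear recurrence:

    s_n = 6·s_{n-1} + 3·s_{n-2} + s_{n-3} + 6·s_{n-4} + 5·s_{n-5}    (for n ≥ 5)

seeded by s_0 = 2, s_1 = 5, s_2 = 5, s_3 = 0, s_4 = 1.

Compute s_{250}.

s_5 = 6·1 + 3·0 + 1·5 + 6·5 + 5·2 = 2
s_6 = 6·2 + 3·1 + 1·0 + 6·5 + 5·5 = 0
s_7 = 6·0 + 3·2 + 1·1 + 6·0 + 5·5 = 4
s_8 = 6·4 + 3·0 + 1·2 + 6·1 + 5·0 = 4
s_9 = 6·4 + 3·4 + 1·0 + 6·2 + 5·1 = 4
s_10 = 6·4 + 3·4 + 1·4 + 6·0 + 5·2 = 1
s_11 = 6·1 + 3·4 + 1·4 + 6·4 + 5·0 = 4
s_12 = 6·4 + 3·1 + 1·4 + 6·4 + 5·4 = 5
s_13 = 6·5 + 3·4 + 1·1 + 6·4 + 5·4 = 3
s_14 = 6·3 + 3·5 + 1·4 + 6·1 + 5·4 = 0
s_15 = 6·0 + 3·3 + 1·5 + 6·4 + 5·1 = 1
s_16 = 6·1 + 3·0 + 1·3 + 6·5 + 5·4 = 3
s_17 = 6·3 + 3·1 + 1·0 + 6·3 + 5·5 = 1
s_18 = 6·1 + 3·3 + 1·1 + 6·0 + 5·3 = 3
s_19 = 6·3 + 3·1 + 1·3 + 6·1 + 5·0 = 2
s_20 = 6·2 + 3·3 + 1·1 + 6·3 + 5·1 = 3
s_21 = 6·3 + 3·2 + 1·3 + 6·1 + 5·3 = 6
s_22 = 6·6 + 3·3 + 1·2 + 6·3 + 5·1 = 0
s_23 = 6·0 + 3·6 + 1·3 + 6·2 + 5·3 = 6
s_24 = 6·6 + 3·0 + 1·6 + 6·3 + 5·2 = 0
s_25 = 6·0 + 3·6 + 1·0 + 6·6 + 5·3 = 6
s_26 = 6·6 + 3·0 + 1·6 + 6·0 + 5·6 = 2
s_27 = 6·2 + 3·6 + 1·0 + 6·6 + 5·0 = 3
s_28 = 6·3 + 3·2 + 1·6 + 6·0 + 5·6 = 4
s_29 = 6·4 + 3·3 + 1·2 + 6·6 + 5·0 = 1
s_30 = 6·1 + 3·4 + 1·3 + 6·2 + 5·6 = 0
s_31 = 6·0 + 3·1 + 1·4 + 6·3 + 5·2 = 0
s_32 = 6·0 + 3·0 + 1·1 + 6·4 + 5·3 = 5
s_33 = 6·5 + 3·0 + 1·0 + 6·1 + 5·4 = 0
s_34 = 6·0 + 3·5 + 1·0 + 6·0 + 5·1 = 6
s_35 = 6·6 + 3·0 + 1·5 + 6·0 + 5·0 = 6
s_36 = 6·6 + 3·6 + 1·0 + 6·5 + 5·0 = 0
s_37 = 6·0 + 3·6 + 1·6 + 6·0 + 5·5 = 0
s_38 = 6·0 + 3·0 + 1·6 + 6·6 + 5·0 = 0
s_39 = 6·0 + 3·0 + 1·0 + 6·6 + 5·6 = 3
s_40 = 6·3 + 3·0 + 1·0 + 6·0 + 5·6 = 6
s_41 = 6·6 + 3·3 + 1·0 + 6·0 + 5·0 = 3
s_42 = 6·3 + 3·6 + 1·3 + 6·0 + 5·0 = 4
s_43 = 6·4 + 3·3 + 1·6 + 6·3 + 5·0 = 1
s_44 = 6·1 + 3·4 + 1·3 + 6·6 + 5·3 = 2
s_45 = 6·2 + 3·1 + 1·4 + 6·3 + 5·6 = 4
s_46 = 6·4 + 3·2 + 1·1 + 6·4 + 5·3 = 0
s_47 = 6·0 + 3·4 + 1·2 + 6·1 + 5·4 = 5
s_48 = 6·5 + 3·0 + 1·4 + 6·2 + 5·1 = 2
s_49 = 6·2 + 3·5 + 1·0 + 6·4 + 5·2 = 5
s_50 = 6·5 + 3·2 + 1·5 + 6·0 + 5·4 = 5
s_51 = 6·5 + 3·5 + 1·2 + 6·5 + 5·0 = 0
s_52 = 6·0 + 3·5 + 1·5 + 6·2 + 5·5 = 1
(s_48, s_49, s_50, s_51, s_52) = (2, 5, 5, 0, 1) = (s_0, s_1, s_2, s_3, s_4), so the sequence has period 48.
250 ≡ 10 (mod 48), hence s_250 = s_10 = 1.

1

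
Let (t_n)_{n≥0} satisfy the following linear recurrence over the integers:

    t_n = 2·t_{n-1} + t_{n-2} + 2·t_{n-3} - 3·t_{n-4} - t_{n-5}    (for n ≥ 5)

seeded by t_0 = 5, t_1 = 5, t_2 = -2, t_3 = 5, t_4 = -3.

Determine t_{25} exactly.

-1980012015

t_5 = 2·-3 + 1·5 + 2·-2 + -3·5 + -1·5 = -25
t_6 = 2·-25 + 1·-3 + 2·5 + -3·-2 + -1·5 = -42
t_7 = 2·-42 + 1·-25 + 2·-3 + -3·5 + -1·-2 = -128
t_8 = 2·-128 + 1·-42 + 2·-25 + -3·-3 + -1·5 = -344
t_9 = 2·-344 + 1·-128 + 2·-42 + -3·-25 + -1·-3 = -822
t_10 = 2·-822 + 1·-344 + 2·-128 + -3·-42 + -1·-25 = -2093
t_11 = 2·-2093 + 1·-822 + 2·-344 + -3·-128 + -1·-42 = -5270
t_12 = 2·-5270 + 1·-2093 + 2·-822 + -3·-344 + -1·-128 = -13117
t_13 = 2·-13117 + 1·-5270 + 2·-2093 + -3·-822 + -1·-344 = -32880
t_14 = 2·-32880 + 1·-13117 + 2·-5270 + -3·-2093 + -1·-822 = -82316
t_15 = 2·-82316 + 1·-32880 + 2·-13117 + -3·-5270 + -1·-2093 = -205843
t_16 = 2·-205843 + 1·-82316 + 2·-32880 + -3·-13117 + -1·-5270 = -515141
t_17 = 2·-515141 + 1·-205843 + 2·-82316 + -3·-32880 + -1·-13117 = -1289000
t_18 = 2·-1289000 + 1·-515141 + 2·-205843 + -3·-82316 + -1·-32880 = -3224999
t_19 = 2·-3224999 + 1·-1289000 + 2·-515141 + -3·-205843 + -1·-82316 = -8069435
t_20 = 2·-8069435 + 1·-3224999 + 2·-1289000 + -3·-515141 + -1·-205843 = -20190603
t_21 = 2·-20190603 + 1·-8069435 + 2·-3224999 + -3·-1289000 + -1·-515141 = -50518498
t_22 = 2·-50518498 + 1·-20190603 + 2·-8069435 + -3·-3224999 + -1·-1289000 = -126402472
t_23 = 2·-126402472 + 1·-50518498 + 2·-20190603 + -3·-8069435 + -1·-3224999 = -316271344
t_24 = 2·-316271344 + 1·-126402472 + 2·-50518498 + -3·-20190603 + -1·-8069435 = -791340912
t_25 = 2·-791340912 + 1·-316271344 + 2·-126402472 + -3·-50518498 + -1·-20190603 = -1980012015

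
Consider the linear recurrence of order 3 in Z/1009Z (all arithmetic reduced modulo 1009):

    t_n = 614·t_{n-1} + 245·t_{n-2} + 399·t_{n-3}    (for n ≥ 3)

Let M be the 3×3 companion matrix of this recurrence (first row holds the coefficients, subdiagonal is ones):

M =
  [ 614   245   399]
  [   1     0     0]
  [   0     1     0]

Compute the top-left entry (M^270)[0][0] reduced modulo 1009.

(M^270)[0][0] is the top entry after applying M 270 times to the unit state (1, 0, 0). Equivalently it is h_{272} for the auxiliary sequence (h_n) obeying the same recurrence with h_2 = 1 and h_i = 0 for 0 ≤ i < 2:
h_3 = 614·1 + 245·0 + 399·0 = 614
h_4 = 614·614 + 245·1 + 399·0 = 884
h_5 = 614·884 + 245·614 + 399·1 = 422
h_6 = 614·422 + 245·884 + 399·614 = 248
h_7 = 614·248 + 245·422 + 399·884 = 960
h_8 = 614·960 + 245·248 + 399·422 = 279
Continuing the recurrence:
  h_9 = 958;  h_10 = 337;  h_11 = 17;  h_12 = 6;  h_13 = 43;  h_14 = 349
  h_15 = 190;  h_16 = 369;  h_17 = 695;  h_18 = 662;  h_19 = 521;  h_20 = 621
  h_21 = 183;  h_22 = 174;  h_23 = 895;  h_24 = 246;  h_25 = 830;  h_26 = 733
  h_27 = 870;  h_28 = 620;  h_29 = 395;  h_30 = 954;  h_31 = 622;  h_32 = 349
  h_33 = 662;  h_34 = 554;  h_35 = 882;  h_36 = 19;  h_37 = 806;  h_38 = 870
  h_39 = 643;  h_40 = 257;  h_41 = 559;  h_42 = 844;  h_43 = 964;  h_44 = 609
  h_45 = 420;  h_46 = 665;  h_47 = 478;  h_48 = 435;  h_49 = 748;  h_50 = 828
  h_51 = 504;  h_52 = 541;  h_53 = 15;  h_54 = 800;  h_55 = 398;  h_56 = 379
  h_57 = 629;  h_58 = 175;  h_59 = 95;  h_60 = 35;  h_61 = 573;  h_62 = 756
  h_63 = 17;  h_64 = 505;  h_65 = 389;  h_66 = 60;  h_67 = 670;  h_68 = 107
  h_69 = 529;  h_70 = 843;  h_71 = 753;  h_72 = 100;  h_73 = 49;  h_74 = 874
  h_75 = 294;  h_76 = 507;  h_77 = 529;  h_78 = 278;  h_79 = 108;  h_80 = 415
  h_81 = 700;  h_82 = 446;  h_83 = 484;  h_84 = 635;  h_85 = 304;  h_86 = 577
  h_87 = 39;  h_88 = 51;  h_89 = 680;  h_90 = 607;  h_91 = 661;  h_92 = 527
  h_93 = 227;  h_94 = 489;  h_95 = 85;  h_96 = 228;  h_97 = 760;  h_98 = 456
  h_99 = 188;  h_100 = 667;  h_101 = 863;  h_102 = 460;  h_103 = 231;  h_104 = 534
  h_105 = 953;  h_106 = 941;  h_107 = 190;  h_108 = 972;  h_109 = 736;  h_110 = 23
  h_111 = 77;  h_112 = 490;  h_113 = 977;  h_114 = 964;  h_115 = 618;  h_116 = 491
  h_117 = 50;  h_118 = 31;  h_119 = 168;  h_120 = 536;  h_121 = 222;  h_122 = 681
  h_123 = 268;  h_124 = 231;  h_125 = 947;  h_126 = 343;  h_127 = 16;  h_128 = 509
  h_129 = 262;  h_130 = 356;  h_131 = 536;  h_132 = 218;  h_133 = 589;  h_134 = 313
  h_135 = 698;  h_136 = 671;  h_137 = 582;  h_138 = 108;  h_139 = 383;  h_140 = 439
  h_141 = 855;  h_142 = 340;  h_143 = 104;  h_144 = 954;  h_145 = 236;  h_146 = 386
  h_147 = 449;  h_148 = 280;  h_149 = 51;  h_150 = 581;  h_151 = 665;  h_152 = 919
  h_153 = 460;  h_154 = 36;  h_155 = 12;  h_156 = 955;  h_157 = 292;  h_158 = 325
  h_159 = 321;  h_160 = 726;  h_161 = 252;  h_162 = 573;  h_163 = 972;  h_164 = 271
  h_165 = 518;  h_166 = 390;  h_167 = 269;  h_168 = 231;  h_169 = 109;  h_170 = 800
  h_171 = 638;  h_172 = 598;  h_173 = 167;  h_174 = 119;  h_175 = 442;  h_176 = 909
  h_177 = 534;  h_178 = 459;  h_179 = 435;  h_180 = 328;  h_181 = 734;  h_182 = 319
  h_183 = 50;  h_184 = 139;  h_185 = 879;  h_186 = 419;  h_187 = 375;  h_188 = 533
  h_189 = 89;  h_190 = 877;  h_191 = 56;  h_192 = 222;  h_193 = 496;  h_194 = 885
  h_195 = 774;  h_196 = 27;  h_197 = 337;  h_198 = 706;  h_199 = 124;  h_200 = 149
  h_201 = 969;  h_202 = 881;  h_203 = 320;  h_204 = 837;  h_205 = 422;  h_206 = 579
  h_207 = 794;  h_208 = 639;  h_209 = 607;  h_210 = 517;  h_211 = 688;  h_212 = 234
  h_213 = 902;  h_214 = 777;  h_215 = 378;  h_216 = 380;  h_217 = 283;  h_218 = 967
  h_219 = 430;  h_220 = 380;  h_221 = 41;  h_222 = 261;  h_223 = 48;  h_224 = 804
  h_225 = 119;  h_226 = 624;  h_227 = 553;  h_228 = 88;  h_229 = 587;  h_230 = 252
  h_231 = 685;  h_232 = 153;  h_233 = 84;  h_234 = 145;  h_235 = 136;  h_236 = 186
  h_237 = 552;  h_238 = 856;  h_239 = 486;  h_240 = 883;  h_241 = 839;  h_242 = 142
  h_243 = 309;  h_244 = 291;  h_245 = 265;  h_246 = 110;  h_247 = 360;  h_248 = 575
  h_249 = 820;  h_250 = 975;  h_251 = 804;  h_252 = 261;  h_253 = 608;  h_254 = 294
  h_255 = 754;  h_256 = 648;  h_257 = 671;  h_258 = 833;  h_259 = 75;  h_260 = 247
  h_261 = 927;  h_262 = 741;  h_263 = 685;  h_264 = 341;  h_265 = 864;  h_266 = 445
  h_267 = 434;  h_268 = 820;  h_269 = 345;  h_270 = 676
h_271 = 614·676 + 245·345 + 399·820 = 398
h_272 = 614·398 + 245·676 + 399·345 = 769

769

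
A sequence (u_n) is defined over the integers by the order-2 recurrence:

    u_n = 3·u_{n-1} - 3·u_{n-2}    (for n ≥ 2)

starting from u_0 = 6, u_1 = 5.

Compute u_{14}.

-2187

u_2 = 3·5 + -3·6 = -3
u_3 = 3·-3 + -3·5 = -24
u_4 = 3·-24 + -3·-3 = -63
u_5 = 3·-63 + -3·-24 = -117
u_6 = 3·-117 + -3·-63 = -162
u_7 = 3·-162 + -3·-117 = -135
u_8 = 3·-135 + -3·-162 = 81
u_9 = 3·81 + -3·-135 = 648
u_10 = 3·648 + -3·81 = 1701
u_11 = 3·1701 + -3·648 = 3159
u_12 = 3·3159 + -3·1701 = 4374
u_13 = 3·4374 + -3·3159 = 3645
u_14 = 3·3645 + -3·4374 = -2187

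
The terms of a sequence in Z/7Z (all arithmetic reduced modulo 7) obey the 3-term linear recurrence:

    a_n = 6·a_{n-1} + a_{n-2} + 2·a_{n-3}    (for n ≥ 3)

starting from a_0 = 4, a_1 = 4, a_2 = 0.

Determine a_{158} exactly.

a_3 = 6·0 + 1·4 + 2·4 = 5
a_4 = 6·5 + 1·0 + 2·4 = 3
a_5 = 6·3 + 1·5 + 2·0 = 2
a_6 = 6·2 + 1·3 + 2·5 = 4
a_7 = 6·4 + 1·2 + 2·3 = 4
a_8 = 6·4 + 1·4 + 2·2 = 4
a_9 = 6·4 + 1·4 + 2·4 = 1
a_10 = 6·1 + 1·4 + 2·4 = 4
a_11 = 6·4 + 1·1 + 2·4 = 5
a_12 = 6·5 + 1·4 + 2·1 = 1
a_13 = 6·1 + 1·5 + 2·4 = 5
a_14 = 6·5 + 1·1 + 2·5 = 6
a_15 = 6·6 + 1·5 + 2·1 = 1
a_16 = 6·1 + 1·6 + 2·5 = 1
a_17 = 6·1 + 1·1 + 2·6 = 5
a_18 = 6·5 + 1·1 + 2·1 = 5
a_19 = 6·5 + 1·5 + 2·1 = 2
a_20 = 6·2 + 1·5 + 2·5 = 6
a_21 = 6·6 + 1·2 + 2·5 = 6
a_22 = 6·6 + 1·6 + 2·2 = 4
a_23 = 6·4 + 1·6 + 2·6 = 0
a_24 = 6·0 + 1·4 + 2·6 = 2
a_25 = 6·2 + 1·0 + 2·4 = 6
a_26 = 6·6 + 1·2 + 2·0 = 3
a_27 = 6·3 + 1·6 + 2·2 = 0
a_28 = 6·0 + 1·3 + 2·6 = 1
a_29 = 6·1 + 1·0 + 2·3 = 5
a_30 = 6·5 + 1·1 + 2·0 = 3
a_31 = 6·3 + 1·5 + 2·1 = 4
a_32 = 6·4 + 1·3 + 2·5 = 2
a_33 = 6·2 + 1·4 + 2·3 = 1
a_34 = 6·1 + 1·2 + 2·4 = 2
a_35 = 6·2 + 1·1 + 2·2 = 3
a_36 = 6·3 + 1·2 + 2·1 = 1
a_37 = 6·1 + 1·3 + 2·2 = 6
a_38 = 6·6 + 1·1 + 2·3 = 1
a_39 = 6·1 + 1·6 + 2·1 = 0
a_40 = 6·0 + 1·1 + 2·6 = 6
a_41 = 6·6 + 1·0 + 2·1 = 3
a_42 = 6·3 + 1·6 + 2·0 = 3
a_43 = 6·3 + 1·3 + 2·6 = 5
a_44 = 6·5 + 1·3 + 2·3 = 4
a_45 = 6·4 + 1·5 + 2·3 = 0
a_46 = 6·0 + 1·4 + 2·5 = 0
a_47 = 6·0 + 1·0 + 2·4 = 1
a_48 = 6·1 + 1·0 + 2·0 = 6
a_49 = 6·6 + 1·1 + 2·0 = 2
a_50 = 6·2 + 1·6 + 2·1 = 6
a_51 = 6·6 + 1·2 + 2·6 = 1
a_52 = 6·1 + 1·6 + 2·2 = 2
a_53 = 6·2 + 1·1 + 2·6 = 4
a_54 = 6·4 + 1·2 + 2·1 = 0
a_55 = 6·0 + 1·4 + 2·2 = 1
a_56 = 6·1 + 1·0 + 2·4 = 0
a_57 = 6·0 + 1·1 + 2·0 = 1
a_58 = 6·1 + 1·0 + 2·1 = 1
a_59 = 6·1 + 1·1 + 2·0 = 0
a_60 = 6·0 + 1·1 + 2·1 = 3
a_61 = 6·3 + 1·0 + 2·1 = 6
a_62 = 6·6 + 1·3 + 2·0 = 4
a_63 = 6·4 + 1·6 + 2·3 = 1
a_64 = 6·1 + 1·4 + 2·6 = 1
a_65 = 6·1 + 1·1 + 2·4 = 1
a_66 = 6·1 + 1·1 + 2·1 = 2
a_67 = 6·2 + 1·1 + 2·1 = 1
a_68 = 6·1 + 1·2 + 2·1 = 3
a_69 = 6·3 + 1·1 + 2·2 = 2
a_70 = 6·2 + 1·3 + 2·1 = 3
a_71 = 6·3 + 1·2 + 2·3 = 5
a_72 = 6·5 + 1·3 + 2·2 = 2
a_73 = 6·2 + 1·5 + 2·3 = 2
a_74 = 6·2 + 1·2 + 2·5 = 3
a_75 = 6·3 + 1·2 + 2·2 = 3
a_76 = 6·3 + 1·3 + 2·2 = 4
a_77 = 6·4 + 1·3 + 2·3 = 5
a_78 = 6·5 + 1·4 + 2·3 = 5
a_79 = 6·5 + 1·5 + 2·4 = 1
a_80 = 6·1 + 1·5 + 2·5 = 0
a_81 = 6·0 + 1·1 + 2·5 = 4
a_82 = 6·4 + 1·0 + 2·1 = 5
a_83 = 6·5 + 1·4 + 2·0 = 6
a_84 = 6·6 + 1·5 + 2·4 = 0
a_85 = 6·0 + 1·6 + 2·5 = 2
a_86 = 6·2 + 1·0 + 2·6 = 3
a_87 = 6·3 + 1·2 + 2·0 = 6
a_88 = 6·6 + 1·3 + 2·2 = 1
a_89 = 6·1 + 1·6 + 2·3 = 4
a_90 = 6·4 + 1·1 + 2·6 = 2
a_91 = 6·2 + 1·4 + 2·1 = 4
a_92 = 6·4 + 1·2 + 2·4 = 6
a_93 = 6·6 + 1·4 + 2·2 = 2
a_94 = 6·2 + 1·6 + 2·4 = 5
a_95 = 6·5 + 1·2 + 2·6 = 2
a_96 = 6·2 + 1·5 + 2·2 = 0
a_97 = 6·0 + 1·2 + 2·5 = 5
a_98 = 6·5 + 1·0 + 2·2 = 6
a_99 = 6·6 + 1·5 + 2·0 = 6
a_100 = 6·6 + 1·6 + 2·5 = 3
a_101 = 6·3 + 1·6 + 2·6 = 1
a_102 = 6·1 + 1·3 + 2·6 = 0
a_103 = 6·0 + 1·1 + 2·3 = 0
a_104 = 6·0 + 1·0 + 2·1 = 2
a_105 = 6·2 + 1·0 + 2·0 = 5
a_106 = 6·5 + 1·2 + 2·0 = 4
a_107 = 6·4 + 1·5 + 2·2 = 5
a_108 = 6·5 + 1·4 + 2·5 = 2
a_109 = 6·2 + 1·5 + 2·4 = 4
a_110 = 6·4 + 1·2 + 2·5 = 1
a_111 = 6·1 + 1·4 + 2·2 = 0
a_112 = 6·0 + 1·1 + 2·4 = 2
a_113 = 6·2 + 1·0 + 2·1 = 0
a_114 = 6·0 + 1·2 + 2·0 = 2
a_115 = 6·2 + 1·0 + 2·2 = 2
a_116 = 6·2 + 1·2 + 2·0 = 0
a_117 = 6·0 + 1·2 + 2·2 = 6
a_118 = 6·6 + 1·0 + 2·2 = 5
a_119 = 6·5 + 1·6 + 2·0 = 1
a_120 = 6·1 + 1·5 + 2·6 = 2
a_121 = 6·2 + 1·1 + 2·5 = 2
a_122 = 6·2 + 1·2 + 2·1 = 2
a_123 = 6·2 + 1·2 + 2·2 = 4
a_124 = 6·4 + 1·2 + 2·2 = 2
a_125 = 6·2 + 1·4 + 2·2 = 6
a_126 = 6·6 + 1·2 + 2·4 = 4
a_127 = 6·4 + 1·6 + 2·2 = 6
a_128 = 6·6 + 1·4 + 2·6 = 3
a_129 = 6·3 + 1·6 + 2·4 = 4
a_130 = 6·4 + 1·3 + 2·6 = 4
a_131 = 6·4 + 1·4 + 2·3 = 6
a_132 = 6·6 + 1·4 + 2·4 = 6
a_133 = 6·6 + 1·6 + 2·4 = 1
a_134 = 6·1 + 1·6 + 2·6 = 3
a_135 = 6·3 + 1·1 + 2·6 = 3
a_136 = 6·3 + 1·3 + 2·1 = 2
a_137 = 6·2 + 1·3 + 2·3 = 0
a_138 = 6·0 + 1·2 + 2·3 = 1
a_139 = 6·1 + 1·0 + 2·2 = 3
a_140 = 6·3 + 1·1 + 2·0 = 5
a_141 = 6·5 + 1·3 + 2·1 = 0
a_142 = 6·0 + 1·5 + 2·3 = 4
a_143 = 6·4 + 1·0 + 2·5 = 6
a_144 = 6·6 + 1·4 + 2·0 = 5
a_145 = 6·5 + 1·6 + 2·4 = 2
a_146 = 6·2 + 1·5 + 2·6 = 1
a_147 = 6·1 + 1·2 + 2·5 = 4
a_148 = 6·4 + 1·1 + 2·2 = 1
a_149 = 6·1 + 1·4 + 2·1 = 5
a_150 = 6·5 + 1·1 + 2·4 = 4
a_151 = 6·4 + 1·5 + 2·1 = 3
a_152 = 6·3 + 1·4 + 2·5 = 4
a_153 = 6·4 + 1·3 + 2·4 = 0
a_154 = 6·0 + 1·4 + 2·3 = 3
a_155 = 6·3 + 1·0 + 2·4 = 5
a_156 = 6·5 + 1·3 + 2·0 = 5
a_157 = 6·5 + 1·5 + 2·3 = 6
a_158 = 6·6 + 1·5 + 2·5 = 2

2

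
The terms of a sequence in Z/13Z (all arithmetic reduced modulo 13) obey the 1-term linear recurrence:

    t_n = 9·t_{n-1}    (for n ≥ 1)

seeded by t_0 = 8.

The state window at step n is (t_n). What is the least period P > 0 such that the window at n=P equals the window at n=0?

3

n=0: window = (8)
n=1: window = (7)
n=2: window = (11)
n=3: window = (8)
window at n=3 equals window at n=0 → period = 3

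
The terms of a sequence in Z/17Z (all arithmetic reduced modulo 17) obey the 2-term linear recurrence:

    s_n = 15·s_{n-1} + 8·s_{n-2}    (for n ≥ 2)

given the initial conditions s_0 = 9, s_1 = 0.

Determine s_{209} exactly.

0

s_2 = 15·0 + 8·9 = 4
s_3 = 15·4 + 8·0 = 9
s_4 = 15·9 + 8·4 = 14
s_5 = 15·14 + 8·9 = 10
s_6 = 15·10 + 8·14 = 7
s_7 = 15·7 + 8·10 = 15
s_8 = 15·15 + 8·7 = 9
s_9 = 15·9 + 8·15 = 0
(s_8, s_9) = (9, 0) = (s_0, s_1), so the sequence has period 8.
209 ≡ 1 (mod 8), hence s_209 = s_1 = 0.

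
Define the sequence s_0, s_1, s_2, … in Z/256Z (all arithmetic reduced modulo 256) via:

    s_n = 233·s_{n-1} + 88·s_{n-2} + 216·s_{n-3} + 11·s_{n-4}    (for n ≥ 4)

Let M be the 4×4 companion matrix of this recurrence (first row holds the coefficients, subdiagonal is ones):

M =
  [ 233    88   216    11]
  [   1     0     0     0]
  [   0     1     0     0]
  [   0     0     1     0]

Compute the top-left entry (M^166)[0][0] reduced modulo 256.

35

(M^166)[0][0] is the top entry after applying M 166 times to the unit state (1, 0, 0, 0). Equivalently it is h_{169} for the auxiliary sequence (h_n) obeying the same recurrence with h_3 = 1 and h_i = 0 for 0 ≤ i < 3:
h_4 = 233·1 + 88·0 + 216·0 + 11·0 = 233
h_5 = 233·233 + 88·1 + 216·0 + 11·0 = 105
h_6 = 233·105 + 88·233 + 216·1 + 11·0 = 129
h_7 = 233·129 + 88·105 + 216·233 + 11·1 = 36
h_8 = 233·36 + 88·129 + 216·105 + 11·233 = 183
h_9 = 233·183 + 88·36 + 216·129 + 11·105 = 74
Continuing the recurrence:
  h_10 = 45;  h_11 = 89;  h_12 = 198;  h_13 = 244;  h_14 = 43;  h_15 = 230
  h_16 = 128;  h_17 = 84;  h_18 = 93;  h_19 = 103;  h_20 = 23;  h_21 = 107
  h_22 = 50;  h_23 = 31;  h_24 = 172;  h_25 = 253;  h_26 = 179;  h_27 = 88
  h_28 = 124;  h_29 = 3;  h_30 = 76;  h_31 = 156;  h_32 = 248;  h_33 = 153
  h_34 = 101;  h_35 = 121;  h_36 = 153;  h_37 = 164;  h_38 = 75;  h_39 = 238
  h_40 = 89;  h_41 = 37;  h_42 = 78;  h_43 = 8;  h_44 = 35;  h_45 = 2
  h_46 = 244;  h_47 = 164;  h_48 = 85;  h_49 = 179;  h_50 = 255;  h_51 = 99
  h_52 = 114;  h_53 = 163;  h_54 = 8;  h_55 = 193;  h_56 = 215;  h_57 = 200
  h_58 = 32;  h_59 = 147;  h_60 = 200;  h_61 = 40;  h_62 = 144;  h_63 = 225
  h_64 = 161;  h_65 = 25;  h_66 = 33;  h_67 = 36;  h_68 = 31;  h_69 = 130
  h_70 = 197;  h_71 = 177;  h_72 = 214;  h_73 = 108;  h_74 = 171;  h_75 = 238
  h_76 = 184;  h_77 = 52;  h_78 = 189;  h_79 = 95;  h_80 = 55;  h_81 = 107
  h_82 = 146;  h_83 = 39;  h_84 = 84;  h_85 = 165;  h_86 = 59;  h_87 = 248
  h_88 = 212;  h_89 = 19;  h_90 = 244;  h_91 = 36;  h_92 = 200;  h_93 = 25
  h_94 = 93;  h_95 = 137;  h_96 = 89;  h_97 = 164;  h_98 = 115;  h_99 = 6
  h_100 = 49;  h_101 = 189;  h_102 = 222;  h_103 = 160;  h_104 = 131;  h_105 = 170
  h_106 = 76;  h_107 = 4;  h_108 = 213;  h_109 = 171;  h_110 = 127;  h_111 = 67
  h_112 = 18;  h_113 = 235;  h_114 = 16;  h_115 = 105;  h_116 = 31;  h_117 = 232
  h_118 = 24;  h_119 = 67;  h_120 = 80;  h_121 = 16;  h_122 = 160;  h_123 = 129
  h_124 = 89;  h_125 = 9;  h_126 = 129;  h_127 = 36;  h_128 = 135;  h_129 = 122
  h_130 = 93;  h_131 = 9;  h_132 = 230;  h_133 = 36;  h_134 = 107;  h_135 = 54
  h_136 = 48;  h_137 = 20;  h_138 = 221;  h_139 = 215;  h_140 = 151;  h_141 = 171
  h_142 = 114;  h_143 = 47;  h_144 = 188;  h_145 = 205;  h_146 = 195;  h_147 = 152
  h_148 = 108;  h_149 = 227;  h_150 = 92;  h_151 = 108;  h_152 = 24;  h_153 = 89
  h_154 = 85;  h_155 = 217;  h_156 = 217;  h_157 = 164;  h_158 = 155;  h_159 = 222
  h_160 = 9;  h_161 = 85;  h_162 = 110;  h_163 = 120;  h_164 = 35;  h_165 = 146
  h_166 = 228;  h_167 = 100
h_168 = 233·100 + 88·228 + 216·146 + 11·35 = 21
h_169 = 233·21 + 88·100 + 216·228 + 11·146 = 35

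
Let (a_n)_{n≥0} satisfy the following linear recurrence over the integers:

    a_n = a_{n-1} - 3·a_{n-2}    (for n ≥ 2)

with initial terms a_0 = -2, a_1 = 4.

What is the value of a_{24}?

-1867682

a_2 = 1·4 + -3·-2 = 10
a_3 = 1·10 + -3·4 = -2
a_4 = 1·-2 + -3·10 = -32
a_5 = 1·-32 + -3·-2 = -26
a_6 = 1·-26 + -3·-32 = 70
a_7 = 1·70 + -3·-26 = 148
a_8 = 1·148 + -3·70 = -62
a_9 = 1·-62 + -3·148 = -506
a_10 = 1·-506 + -3·-62 = -320
a_11 = 1·-320 + -3·-506 = 1198
a_12 = 1·1198 + -3·-320 = 2158
a_13 = 1·2158 + -3·1198 = -1436
a_14 = 1·-1436 + -3·2158 = -7910
a_15 = 1·-7910 + -3·-1436 = -3602
a_16 = 1·-3602 + -3·-7910 = 20128
a_17 = 1·20128 + -3·-3602 = 30934
a_18 = 1·30934 + -3·20128 = -29450
a_19 = 1·-29450 + -3·30934 = -122252
a_20 = 1·-122252 + -3·-29450 = -33902
a_21 = 1·-33902 + -3·-122252 = 332854
a_22 = 1·332854 + -3·-33902 = 434560
a_23 = 1·434560 + -3·332854 = -564002
a_24 = 1·-564002 + -3·434560 = -1867682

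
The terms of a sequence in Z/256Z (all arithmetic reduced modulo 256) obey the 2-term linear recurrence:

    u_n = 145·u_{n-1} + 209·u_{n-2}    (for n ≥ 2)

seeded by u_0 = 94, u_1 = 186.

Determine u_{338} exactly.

u_2 = 145·186 + 209·94 = 24
u_3 = 145·24 + 209·186 = 114
u_4 = 145·114 + 209·24 = 42
u_5 = 145·42 + 209·114 = 220
u_6 = 145·220 + 209·42 = 230
u_7 = 145·230 + 209·220 = 226
Continuing the recurrence:
  u_8 = 200;  u_9 = 202;  u_10 = 178;  u_11 = 188;  u_12 = 206;  u_13 = 42
  u_14 = 248;  u_15 = 194;  u_16 = 90;  u_17 = 92;  u_18 = 150;  u_19 = 18
  u_20 = 168;  u_21 = 218;  u_22 = 162;  u_23 = 188;  u_24 = 190;  u_25 = 26
  u_26 = 216;  u_27 = 146;  u_28 = 10;  u_29 = 220;  u_30 = 198;  u_31 = 194
  u_32 = 136;  u_33 = 106;  u_34 = 18;  u_35 = 188;  u_36 = 46;  u_37 = 138
  u_38 = 184;  u_39 = 226;  u_40 = 58;  u_41 = 92;  u_42 = 118;  u_43 = 242
  u_44 = 104;  u_45 = 122;  u_46 = 2;  u_47 = 188;  u_48 = 30;  u_49 = 122
  u_50 = 152;  u_51 = 178;  u_52 = 234;  u_53 = 220;  u_54 = 166;  u_55 = 162
  u_56 = 72;  u_57 = 10;  u_58 = 114;  u_59 = 188;  u_60 = 142;  u_61 = 234
  u_62 = 120;  u_63 = 2;  u_64 = 26;  u_65 = 92;  u_66 = 86;  u_67 = 210
  u_68 = 40;  u_69 = 26;  u_70 = 98;  u_71 = 188;  u_72 = 126;  u_73 = 218
  u_74 = 88;  u_75 = 210;  u_76 = 202;  u_77 = 220;  u_78 = 134;  u_79 = 130
  u_80 = 8;  u_81 = 170;  u_82 = 210;  u_83 = 188;  u_84 = 238;  u_85 = 74
  u_86 = 56;  u_87 = 34;  u_88 = 250;  u_89 = 92;  u_90 = 54;  u_91 = 178
  u_92 = 232;  u_93 = 186;  u_94 = 194;  u_95 = 188;  u_96 = 222;  u_97 = 58
  u_98 = 24;  u_99 = 242;  u_100 = 170;  u_101 = 220;  u_102 = 102;  u_103 = 98
  u_104 = 200;  u_105 = 74;  u_106 = 50;  u_107 = 188;  u_108 = 78;  u_109 = 170
  u_110 = 248;  u_111 = 66;  u_112 = 218;  u_113 = 92;  u_114 = 22;  u_115 = 146
  u_116 = 168;  u_117 = 90;  u_118 = 34;  u_119 = 188;  u_120 = 62;  u_121 = 154
  u_122 = 216;  u_123 = 18;  u_124 = 138;  u_125 = 220;  u_126 = 70;  u_127 = 66
  u_128 = 136;  u_129 = 234;  u_130 = 146;  u_131 = 188;  u_132 = 174;  u_133 = 10
  u_134 = 184;  u_135 = 98;  u_136 = 186;  u_137 = 92;  u_138 = 246;  u_139 = 114
  u_140 = 104;  u_141 = 250;  u_142 = 130;  u_143 = 188;  u_144 = 158;  u_145 = 250
  u_146 = 152;  u_147 = 50;  u_148 = 106;  u_149 = 220;  u_150 = 38;  u_151 = 34
  u_152 = 72;  u_153 = 138;  u_154 = 242;  u_155 = 188;  u_156 = 14;  u_157 = 106
  u_158 = 120;  u_159 = 130;  u_160 = 154;  u_161 = 92;  u_162 = 214;  u_163 = 82
  u_164 = 40;  u_165 = 154;  u_166 = 226;  u_167 = 188;  u_168 = 254;  u_169 = 90
  u_170 = 88;  u_171 = 82;  u_172 = 74;  u_173 = 220;  u_174 = 6;  u_175 = 2
  u_176 = 8;  u_177 = 42;  u_178 = 82;  u_179 = 188;  u_180 = 110;  u_181 = 202
  u_182 = 56;  u_183 = 162;  u_184 = 122;  u_185 = 92;  u_186 = 182;  u_187 = 50
  u_188 = 232;  u_189 = 58;  u_190 = 66;  u_191 = 188;  u_192 = 94;  u_193 = 186
  u_194 = 24;  u_195 = 114;  u_196 = 42;  u_197 = 220;  u_198 = 230;  u_199 = 226
  u_200 = 200;  u_201 = 202;  u_202 = 178;  u_203 = 188;  u_204 = 206;  u_205 = 42
  u_206 = 248;  u_207 = 194;  u_208 = 90;  u_209 = 92;  u_210 = 150;  u_211 = 18
  u_212 = 168;  u_213 = 218;  u_214 = 162;  u_215 = 188;  u_216 = 190;  u_217 = 26
  u_218 = 216;  u_219 = 146;  u_220 = 10;  u_221 = 220;  u_222 = 198;  u_223 = 194
  u_224 = 136;  u_225 = 106;  u_226 = 18;  u_227 = 188;  u_228 = 46;  u_229 = 138
  u_230 = 184;  u_231 = 226;  u_232 = 58;  u_233 = 92;  u_234 = 118;  u_235 = 242
  u_236 = 104;  u_237 = 122;  u_238 = 2;  u_239 = 188;  u_240 = 30;  u_241 = 122
  u_242 = 152;  u_243 = 178;  u_244 = 234;  u_245 = 220;  u_246 = 166;  u_247 = 162
  u_248 = 72;  u_249 = 10;  u_250 = 114;  u_251 = 188;  u_252 = 142;  u_253 = 234
  u_254 = 120;  u_255 = 2;  u_256 = 26;  u_257 = 92;  u_258 = 86;  u_259 = 210
  u_260 = 40;  u_261 = 26;  u_262 = 98;  u_263 = 188;  u_264 = 126;  u_265 = 218
  u_266 = 88;  u_267 = 210;  u_268 = 202;  u_269 = 220;  u_270 = 134;  u_271 = 130
  u_272 = 8;  u_273 = 170;  u_274 = 210;  u_275 = 188;  u_276 = 238;  u_277 = 74
  u_278 = 56;  u_279 = 34;  u_280 = 250;  u_281 = 92;  u_282 = 54;  u_283 = 178
  u_284 = 232;  u_285 = 186;  u_286 = 194;  u_287 = 188;  u_288 = 222;  u_289 = 58
  u_290 = 24;  u_291 = 242;  u_292 = 170;  u_293 = 220;  u_294 = 102;  u_295 = 98
  u_296 = 200;  u_297 = 74;  u_298 = 50;  u_299 = 188;  u_300 = 78;  u_301 = 170
  u_302 = 248;  u_303 = 66;  u_304 = 218;  u_305 = 92;  u_306 = 22;  u_307 = 146
  u_308 = 168;  u_309 = 90;  u_310 = 34;  u_311 = 188;  u_312 = 62;  u_313 = 154
  u_314 = 216;  u_315 = 18;  u_316 = 138;  u_317 = 220;  u_318 = 70;  u_319 = 66
  u_320 = 136;  u_321 = 234;  u_322 = 146;  u_323 = 188;  u_324 = 174;  u_325 = 10
  u_326 = 184;  u_327 = 98;  u_328 = 186;  u_329 = 92;  u_330 = 246;  u_331 = 114
  u_332 = 104;  u_333 = 250;  u_334 = 130;  u_335 = 188;  u_336 = 158
u_337 = 145·158 + 209·188 = 250
u_338 = 145·250 + 209·158 = 152

152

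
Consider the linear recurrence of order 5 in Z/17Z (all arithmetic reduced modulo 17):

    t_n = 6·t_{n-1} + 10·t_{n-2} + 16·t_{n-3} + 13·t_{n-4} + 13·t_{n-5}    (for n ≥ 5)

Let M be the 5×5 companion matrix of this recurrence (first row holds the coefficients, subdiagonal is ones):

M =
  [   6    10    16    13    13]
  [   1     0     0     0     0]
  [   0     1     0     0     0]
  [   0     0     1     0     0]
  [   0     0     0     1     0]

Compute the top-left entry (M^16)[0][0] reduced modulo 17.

14

(M^16)[0][0] is the top entry after applying M 16 times to the unit state (1, 0, 0, 0, 0). Equivalently it is h_{20} for the auxiliary sequence (h_n) obeying the same recurrence with h_4 = 1 and h_i = 0 for 0 ≤ i < 4:
h_5 = 6·1 + 10·0 + 16·0 + 13·0 + 13·0 = 6
h_6 = 6·6 + 10·1 + 16·0 + 13·0 + 13·0 = 12
h_7 = 6·12 + 10·6 + 16·1 + 13·0 + 13·0 = 12
h_8 = 6·12 + 10·12 + 16·6 + 13·1 + 13·0 = 12
h_9 = 6·12 + 10·12 + 16·12 + 13·6 + 13·1 = 16
h_10 = 6·16 + 10·12 + 16·12 + 13·12 + 13·6 = 13
h_11 = 6·13 + 10·16 + 16·12 + 13·12 + 13·12 = 11
h_12 = 6·11 + 10·13 + 16·16 + 13·12 + 13·12 = 16
h_13 = 6·16 + 10·11 + 16·13 + 13·16 + 13·12 = 13
h_14 = 6·13 + 10·16 + 16·11 + 13·13 + 13·16 = 9
h_15 = 6·9 + 10·13 + 16·16 + 13·11 + 13·13 = 4
h_16 = 6·4 + 10·9 + 16·13 + 13·16 + 13·11 = 10
h_17 = 6·10 + 10·4 + 16·9 + 13·13 + 13·16 = 9
h_18 = 6·9 + 10·10 + 16·4 + 13·9 + 13·13 = 11
h_19 = 6·11 + 10·9 + 16·10 + 13·4 + 13·9 = 9
h_20 = 6·9 + 10·11 + 16·9 + 13·10 + 13·4 = 14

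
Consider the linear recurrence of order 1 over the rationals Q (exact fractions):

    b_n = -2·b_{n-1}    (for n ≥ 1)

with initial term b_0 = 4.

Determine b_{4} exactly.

b_1 = -2·4 = -8
b_2 = -2·-8 = 16
b_3 = -2·16 = -32
b_4 = -2·-32 = 64

64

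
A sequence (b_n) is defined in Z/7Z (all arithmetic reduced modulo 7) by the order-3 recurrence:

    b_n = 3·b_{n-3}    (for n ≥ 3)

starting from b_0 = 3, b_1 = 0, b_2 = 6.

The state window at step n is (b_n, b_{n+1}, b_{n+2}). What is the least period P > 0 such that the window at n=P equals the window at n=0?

18

n=0: window = (3, 0, 6)
n=1: window = (0, 6, 2)
n=2: window = (6, 2, 0)
n=3: window = (2, 0, 4)
n=4: window = (0, 4, 6)
n=5: window = (4, 6, 0)
n=6: window = (6, 0, 5)
n=7: window = (0, 5, 4)
n=8: window = (5, 4, 0)
n=9: window = (4, 0, 1)
n=10: window = (0, 1, 5)
n=11: window = (1, 5, 0)
n=12: window = (5, 0, 3)
n=13: window = (0, 3, 1)
n=14: window = (3, 1, 0)
n=15: window = (1, 0, 2)
n=16: window = (0, 2, 3)
n=17: window = (2, 3, 0)
n=18: window = (3, 0, 6)
window at n=18 equals window at n=0 → period = 18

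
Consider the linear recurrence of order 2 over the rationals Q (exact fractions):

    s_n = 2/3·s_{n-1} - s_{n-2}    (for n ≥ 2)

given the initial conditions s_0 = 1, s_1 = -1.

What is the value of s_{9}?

s_2 = 2/3·-1 + -1·1 = -5/3
s_3 = 2/3·-5/3 + -1·-1 = -1/9
s_4 = 2/3·-1/9 + -1·-5/3 = 43/27
s_5 = 2/3·43/27 + -1·-1/9 = 95/81
s_6 = 2/3·95/81 + -1·43/27 = -197/243
s_7 = 2/3·-197/243 + -1·95/81 = -1249/729
s_8 = 2/3·-1249/729 + -1·-197/243 = -725/2187
s_9 = 2/3·-725/2187 + -1·-1249/729 = 9791/6561

9791/6561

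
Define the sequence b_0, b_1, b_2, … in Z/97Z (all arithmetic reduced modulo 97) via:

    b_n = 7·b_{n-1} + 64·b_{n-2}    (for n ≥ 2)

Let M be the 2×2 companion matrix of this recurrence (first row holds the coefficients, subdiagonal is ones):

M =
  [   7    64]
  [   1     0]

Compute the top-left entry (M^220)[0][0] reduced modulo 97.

68

(M^220)[0][0] is the top entry after applying M 220 times to the unit state (1, 0). Equivalently it is h_{221} for the auxiliary sequence (h_n) obeying the same recurrence with h_1 = 1 and h_i = 0 for 0 ≤ i < 1:
h_2 = 7·1 + 64·0 = 7
h_3 = 7·7 + 64·1 = 16
h_4 = 7·16 + 64·7 = 75
h_5 = 7·75 + 64·16 = 94
h_6 = 7·94 + 64·75 = 26
h_7 = 7·26 + 64·94 = 87
Continuing the recurrence:
  h_8 = 42;  h_9 = 42;  h_10 = 72;  h_11 = 88;  h_12 = 83;  h_13 = 5
  h_14 = 12;  h_15 = 16;  h_16 = 7;  h_17 = 6;  h_18 = 5;  h_19 = 31
  h_20 = 52;  h_21 = 20;  h_22 = 73;  h_23 = 45;  h_24 = 40;  h_25 = 56
  h_26 = 42;  h_27 = 95;  h_28 = 55;  h_29 = 63;  h_30 = 81;  h_31 = 40
  h_32 = 32;  h_33 = 68;  h_34 = 2;  h_35 = 1;  h_36 = 38;  h_37 = 39
  h_38 = 86;  h_39 = 91;  h_40 = 30;  h_41 = 20;  h_42 = 23;  h_43 = 83
  h_44 = 16;  h_45 = 89;  h_46 = 95;  h_47 = 56;  h_48 = 70;  h_49 = 0
  h_50 = 18;  h_51 = 29;  h_52 = 94;  h_53 = 89;  h_54 = 43;  h_55 = 80
  h_56 = 14;  h_57 = 77;  h_58 = 77;  h_59 = 35;  h_60 = 32;  h_61 = 39
  h_62 = 90;  h_63 = 22;  h_64 = 94;  h_65 = 29;  h_66 = 11;  h_67 = 90
  h_68 = 73;  h_69 = 63;  h_70 = 69;  h_71 = 53;  h_72 = 34;  h_73 = 41
  h_74 = 38;  h_75 = 77;  h_76 = 61;  h_77 = 20;  h_78 = 67;  h_79 = 3
  h_80 = 41;  h_81 = 91;  h_82 = 60;  h_83 = 36;  h_84 = 18;  h_85 = 5
  h_86 = 23;  h_87 = 93;  h_88 = 86;  h_89 = 55;  h_90 = 69;  h_91 = 26
  h_92 = 39;  h_93 = 94;  h_94 = 50;  h_95 = 61;  h_96 = 38;  h_97 = 96
  h_98 = 0;  h_99 = 33;  h_100 = 37;  h_101 = 43;  h_102 = 50;  h_103 = 95
  h_104 = 82;  h_105 = 58;  h_106 = 28;  h_107 = 28;  h_108 = 48;  h_109 = 91
  h_110 = 23;  h_111 = 68;  h_112 = 8;  h_113 = 43;  h_114 = 37;  h_115 = 4
  h_116 = 68;  h_117 = 53;  h_118 = 67;  h_119 = 78;  h_120 = 81;  h_121 = 30
  h_122 = 59;  h_123 = 5;  h_124 = 28;  h_125 = 31;  h_126 = 69;  h_127 = 42
  h_128 = 54;  h_129 = 59;  h_130 = 86;  h_131 = 13;  h_132 = 66;  h_133 = 33
  h_134 = 90;  h_135 = 26;  h_136 = 25;  h_137 = 93;  h_138 = 20;  h_139 = 78
  h_140 = 80;  h_141 = 23;  h_142 = 43;  h_143 = 27;  h_144 = 31;  h_145 = 5
  h_146 = 79;  h_147 = 0;  h_148 = 12;  h_149 = 84;  h_150 = 95;  h_151 = 27
  h_152 = 61;  h_153 = 21;  h_154 = 74;  h_155 = 19;  h_156 = 19;  h_157 = 88
  h_158 = 86;  h_159 = 26;  h_160 = 60;  h_161 = 47;  h_162 = 95;  h_163 = 84
  h_164 = 72;  h_165 = 60;  h_166 = 81;  h_167 = 42;  h_168 = 46;  h_169 = 3
  h_170 = 55;  h_171 = 92;  h_172 = 90;  h_173 = 19;  h_174 = 73;  h_175 = 78
  h_176 = 77;  h_177 = 2;  h_178 = 92;  h_179 = 93;  h_180 = 40;  h_181 = 24
  h_182 = 12;  h_183 = 68;  h_184 = 80;  h_185 = 62;  h_186 = 25;  h_187 = 69
  h_188 = 46;  h_189 = 82;  h_190 = 26;  h_191 = 95;  h_192 = 1;  h_193 = 73
  h_194 = 90;  h_195 = 64;  h_196 = 0;  h_197 = 22;  h_198 = 57;  h_199 = 61
  h_200 = 1;  h_201 = 31;  h_202 = 87;  h_203 = 71;  h_204 = 51;  h_205 = 51
  h_206 = 32;  h_207 = 93;  h_208 = 80;  h_209 = 13;  h_210 = 70;  h_211 = 61
  h_212 = 57;  h_213 = 35;  h_214 = 13;  h_215 = 3;  h_216 = 77;  h_217 = 52
  h_218 = 54;  h_219 = 20
h_220 = 7·20 + 64·54 = 7
h_221 = 7·7 + 64·20 = 68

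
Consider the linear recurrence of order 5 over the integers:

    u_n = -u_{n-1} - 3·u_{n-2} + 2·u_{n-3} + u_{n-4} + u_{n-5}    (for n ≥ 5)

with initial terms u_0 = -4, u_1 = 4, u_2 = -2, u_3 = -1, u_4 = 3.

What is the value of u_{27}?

5211819

u_5 = -1·3 + -3·-1 + 2·-2 + 1·4 + 1·-4 = -4
u_6 = -1·-4 + -3·3 + 2·-1 + 1·-2 + 1·4 = -5
u_7 = -1·-5 + -3·-4 + 2·3 + 1·-1 + 1·-2 = 20
u_8 = -1·20 + -3·-5 + 2·-4 + 1·3 + 1·-1 = -11
u_9 = -1·-11 + -3·20 + 2·-5 + 1·-4 + 1·3 = -60
u_10 = -1·-60 + -3·-11 + 2·20 + 1·-5 + 1·-4 = 124
u_11 = -1·124 + -3·-60 + 2·-11 + 1·20 + 1·-5 = 49
u_12 = -1·49 + -3·124 + 2·-60 + 1·-11 + 1·20 = -532
u_13 = -1·-532 + -3·49 + 2·124 + 1·-60 + 1·-11 = 562
u_14 = -1·562 + -3·-532 + 2·49 + 1·124 + 1·-60 = 1196
u_15 = -1·1196 + -3·562 + 2·-532 + 1·49 + 1·124 = -3773
u_16 = -1·-3773 + -3·1196 + 2·562 + 1·-532 + 1·49 = 826
u_17 = -1·826 + -3·-3773 + 2·1196 + 1·562 + 1·-532 = 12915
u_18 = -1·12915 + -3·826 + 2·-3773 + 1·1196 + 1·562 = -21181
u_19 = -1·-21181 + -3·12915 + 2·826 + 1·-3773 + 1·1196 = -18489
u_20 = -1·-18489 + -3·-21181 + 2·12915 + 1·826 + 1·-3773 = 104915
u_21 = -1·104915 + -3·-18489 + 2·-21181 + 1·12915 + 1·826 = -78069
u_22 = -1·-78069 + -3·104915 + 2·-18489 + 1·-21181 + 1·12915 = -281920
u_23 = -1·-281920 + -3·-78069 + 2·104915 + 1·-18489 + 1·-21181 = 686287
u_24 = -1·686287 + -3·-281920 + 2·-78069 + 1·104915 + 1·-18489 = 89761
u_25 = -1·89761 + -3·686287 + 2·-281920 + 1·-78069 + 1·104915 = -2685616
u_26 = -1·-2685616 + -3·89761 + 2·686287 + 1·-281920 + 1·-78069 = 3428918
u_27 = -1·3428918 + -3·-2685616 + 2·89761 + 1·686287 + 1·-281920 = 5211819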